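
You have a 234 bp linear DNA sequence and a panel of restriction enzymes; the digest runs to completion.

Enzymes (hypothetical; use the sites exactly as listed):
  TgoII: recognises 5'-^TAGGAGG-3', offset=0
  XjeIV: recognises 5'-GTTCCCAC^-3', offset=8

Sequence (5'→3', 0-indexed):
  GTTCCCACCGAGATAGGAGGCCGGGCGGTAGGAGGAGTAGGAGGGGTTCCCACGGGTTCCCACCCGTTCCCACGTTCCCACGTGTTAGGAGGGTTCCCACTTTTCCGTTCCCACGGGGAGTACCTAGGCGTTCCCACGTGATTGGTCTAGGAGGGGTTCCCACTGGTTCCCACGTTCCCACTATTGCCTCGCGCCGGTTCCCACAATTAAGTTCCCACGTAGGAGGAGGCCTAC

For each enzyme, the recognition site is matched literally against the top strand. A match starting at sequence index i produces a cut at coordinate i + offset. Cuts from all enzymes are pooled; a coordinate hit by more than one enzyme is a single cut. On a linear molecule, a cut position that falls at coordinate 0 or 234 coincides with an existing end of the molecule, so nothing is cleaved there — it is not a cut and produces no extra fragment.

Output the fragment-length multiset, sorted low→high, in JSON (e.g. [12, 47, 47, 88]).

Per-enzyme occurrences:
  TgoII TAGGAGG/0: at [13, 28, 37, 85, 147, 219] ⇒ [13, 28, 37, 85, 147, 219]
  XjeIV GTTCCCAC/8: at [0, 45, 55, 65, 73, 92, 106, 129, 155, 165, 173, 196, 210] ⇒ [8, 53, 63, 73, 81, 100, 114, 137, 163, 173, 181, 204, 218]

All cut coordinates (distinct, sorted): [8, 13, 28, 37, 53, 63, 73, 81, 85, 100, 114, 137, 147, 163, 173, 181, 204, 218, 219]

Fragment lengths:
  [0,8): 8 bp
  [8,13): 5 bp
  [13,28): 15 bp
  [28,37): 9 bp
  [37,53): 16 bp
  [53,63): 10 bp
  [63,73): 10 bp
  [73,81): 8 bp
  [81,85): 4 bp
  [85,100): 15 bp
  [100,114): 14 bp
  [114,137): 23 bp
  [137,147): 10 bp
  [147,163): 16 bp
  [163,173): 10 bp
  [173,181): 8 bp
  [181,204): 23 bp
  [204,218): 14 bp
  [218,219): 1 bp
  [219,234): 15 bp

[1,4,5,8,8,8,9,10,10,10,10,14,14,15,15,15,16,16,23,23]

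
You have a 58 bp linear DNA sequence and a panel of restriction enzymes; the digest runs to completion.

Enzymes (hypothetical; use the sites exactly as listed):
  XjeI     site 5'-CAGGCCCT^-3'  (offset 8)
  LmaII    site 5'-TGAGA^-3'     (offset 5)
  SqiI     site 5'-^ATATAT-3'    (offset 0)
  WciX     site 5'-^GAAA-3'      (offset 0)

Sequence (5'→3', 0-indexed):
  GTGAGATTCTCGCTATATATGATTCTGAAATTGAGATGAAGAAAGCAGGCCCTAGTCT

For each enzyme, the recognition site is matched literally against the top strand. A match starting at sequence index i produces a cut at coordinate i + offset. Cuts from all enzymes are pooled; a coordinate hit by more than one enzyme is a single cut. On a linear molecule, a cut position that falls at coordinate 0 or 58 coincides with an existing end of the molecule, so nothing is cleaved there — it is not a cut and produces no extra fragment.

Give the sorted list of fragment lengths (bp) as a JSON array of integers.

Per-enzyme occurrences:
  XjeI CAGGCCCT/8: at [45] ⇒ [53]
  LmaII TGAGA/5: at [1, 31] ⇒ [6, 36]
  SqiI ATATAT/0: at [14] ⇒ [14]
  WciX GAAA/0: at [26, 40] ⇒ [26, 40]

All cut coordinates (distinct, sorted): [6, 14, 26, 36, 40, 53]

Fragments:
  [0,6): 6 bp
  [6,14): 8 bp
  [14,26): 12 bp
  [26,36): 10 bp
  [36,40): 4 bp
  [40,53): 13 bp
  [53,58): 5 bp

[4,5,6,8,10,12,13]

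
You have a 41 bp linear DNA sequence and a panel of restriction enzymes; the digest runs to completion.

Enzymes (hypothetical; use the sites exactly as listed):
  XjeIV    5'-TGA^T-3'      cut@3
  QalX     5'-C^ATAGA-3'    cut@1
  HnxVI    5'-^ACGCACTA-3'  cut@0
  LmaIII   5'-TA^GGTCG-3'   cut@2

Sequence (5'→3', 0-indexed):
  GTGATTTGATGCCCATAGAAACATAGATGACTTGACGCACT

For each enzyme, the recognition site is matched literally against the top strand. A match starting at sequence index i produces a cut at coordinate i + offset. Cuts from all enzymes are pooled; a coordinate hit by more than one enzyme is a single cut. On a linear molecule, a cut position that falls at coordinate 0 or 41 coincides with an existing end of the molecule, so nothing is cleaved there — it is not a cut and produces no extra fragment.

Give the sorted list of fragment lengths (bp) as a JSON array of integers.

[4,5,5,8,19]

Per-enzyme occurrences:
  XjeIV (TGAT, off=3): starts [1, 6] → cuts [4, 9]
  QalX (CATAGA, off=1): starts [13, 21] → cuts [14, 22]
  HnxVI (ACGCACTA, off=0): no sites
  LmaIII (TAGGTCG, off=2): no sites

Pooled cuts: [4, 9, 14, 22]

Fragments:
  [0,4): 4 bp
  [4,9): 5 bp
  [9,14): 5 bp
  [14,22): 8 bp
  [22,41): 19 bp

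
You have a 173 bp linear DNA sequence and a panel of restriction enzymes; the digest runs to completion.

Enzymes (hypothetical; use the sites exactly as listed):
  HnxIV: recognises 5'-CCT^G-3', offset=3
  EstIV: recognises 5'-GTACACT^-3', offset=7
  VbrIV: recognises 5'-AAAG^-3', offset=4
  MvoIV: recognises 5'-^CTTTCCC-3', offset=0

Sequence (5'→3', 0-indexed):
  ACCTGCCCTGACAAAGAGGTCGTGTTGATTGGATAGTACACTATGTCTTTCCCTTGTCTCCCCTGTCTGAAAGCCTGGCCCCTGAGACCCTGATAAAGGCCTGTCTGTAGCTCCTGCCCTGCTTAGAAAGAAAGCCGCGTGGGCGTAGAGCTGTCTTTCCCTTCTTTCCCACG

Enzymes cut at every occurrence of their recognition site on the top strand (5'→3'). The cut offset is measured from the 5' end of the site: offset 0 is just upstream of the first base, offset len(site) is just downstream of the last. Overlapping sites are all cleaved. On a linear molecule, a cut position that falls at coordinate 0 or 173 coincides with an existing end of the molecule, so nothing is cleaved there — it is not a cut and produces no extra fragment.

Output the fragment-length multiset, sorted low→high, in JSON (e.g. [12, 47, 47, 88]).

[3,4,4,4,4,5,5,7,7,7,8,9,9,10,10,13,18,20,26]

Per-enzyme occurrences:
  HnxIV CCTG/3: at [1, 6, 61, 73, 80, 88, 99, 112, 117] ⇒ [4, 9, 64, 76, 83, 91, 102, 115, 120]
  EstIV GTACACT/7: at [35] ⇒ [42]
  VbrIV AAAG/4: at [12, 69, 94, 126, 130] ⇒ [16, 73, 98, 130, 134]
  MvoIV CTTTCCC/0: at [46, 154, 163] ⇒ [46, 154, 163]

Pooled cuts: [4, 9, 16, 42, 46, 64, 73, 76, 83, 91, 98, 102, 115, 120, 130, 134, 154, 163]

Fragments:
  [0,4): 4 bp
  [4,9): 5 bp
  [9,16): 7 bp
  [16,42): 26 bp
  [42,46): 4 bp
  [46,64): 18 bp
  [64,73): 9 bp
  [73,76): 3 bp
  [76,83): 7 bp
  [83,91): 8 bp
  [91,98): 7 bp
  [98,102): 4 bp
  [102,115): 13 bp
  [115,120): 5 bp
  [120,130): 10 bp
  [130,134): 4 bp
  [134,154): 20 bp
  [154,163): 9 bp
  [163,173): 10 bp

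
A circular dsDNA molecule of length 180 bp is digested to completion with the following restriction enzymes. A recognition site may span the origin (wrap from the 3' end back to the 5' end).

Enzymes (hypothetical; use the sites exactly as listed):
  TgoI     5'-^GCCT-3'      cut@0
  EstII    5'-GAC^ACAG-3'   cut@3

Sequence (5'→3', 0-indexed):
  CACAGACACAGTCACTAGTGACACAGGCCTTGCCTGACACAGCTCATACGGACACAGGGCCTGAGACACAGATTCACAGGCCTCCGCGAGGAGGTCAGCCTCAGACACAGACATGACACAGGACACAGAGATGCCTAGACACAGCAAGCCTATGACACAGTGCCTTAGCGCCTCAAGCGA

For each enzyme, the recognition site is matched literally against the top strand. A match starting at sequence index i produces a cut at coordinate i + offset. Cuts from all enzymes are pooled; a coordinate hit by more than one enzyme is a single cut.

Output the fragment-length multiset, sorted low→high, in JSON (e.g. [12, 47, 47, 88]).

[4,5,5,5,6,7,7,7,8,8,8,9,9,9,11,12,12,15,15,18]

Per-enzyme occurrences:
  TgoI (GCCT, off=0): starts [26, 31, 58, 79, 97, 132, 147, 161, 169] → cuts [26, 31, 58, 79, 97, 132, 147, 161, 169]
  EstII (GACACAG, off=3): starts [4, 19, 35, 50, 64, 103, 114, 121, 137, 153, 178] → cuts [1, 7, 22, 38, 53, 67, 106, 117, 124, 140, 156]

Pooled cuts: [1, 7, 22, 26, 31, 38, 53, 58, 67, 79, 97, 106, 117, 124, 132, 140, 147, 156, 161, 169]

Fragment lengths:
  1→7: 6 bp
  7→22: 15 bp
  22→26: 4 bp
  26→31: 5 bp
  31→38: 7 bp
  38→53: 15 bp
  53→58: 5 bp
  58→67: 9 bp
  67→79: 12 bp
  79→97: 18 bp
  97→106: 9 bp
  106→117: 11 bp
  117→124: 7 bp
  124→132: 8 bp
  132→140: 8 bp
  140→147: 7 bp
  147→156: 9 bp
  156→161: 5 bp
  161→169: 8 bp
  169→1 (wrap): 180-169+1 = 12 bp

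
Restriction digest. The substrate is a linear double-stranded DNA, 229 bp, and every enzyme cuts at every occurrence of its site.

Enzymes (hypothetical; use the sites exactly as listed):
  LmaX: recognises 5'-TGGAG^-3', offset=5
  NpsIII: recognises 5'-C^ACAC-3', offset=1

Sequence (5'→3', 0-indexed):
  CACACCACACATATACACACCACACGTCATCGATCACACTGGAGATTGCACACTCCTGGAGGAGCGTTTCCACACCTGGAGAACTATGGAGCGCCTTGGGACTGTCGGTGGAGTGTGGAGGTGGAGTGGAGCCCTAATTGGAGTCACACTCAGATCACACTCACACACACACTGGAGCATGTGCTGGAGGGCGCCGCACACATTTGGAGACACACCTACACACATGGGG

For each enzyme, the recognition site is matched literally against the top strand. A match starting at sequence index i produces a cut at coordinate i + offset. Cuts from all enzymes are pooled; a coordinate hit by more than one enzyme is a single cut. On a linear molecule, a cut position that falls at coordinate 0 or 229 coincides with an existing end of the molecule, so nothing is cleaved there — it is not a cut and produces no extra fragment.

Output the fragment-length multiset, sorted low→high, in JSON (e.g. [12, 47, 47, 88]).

Per-enzyme occurrences:
  LmaX (TGGAG, off=5): starts [39, 56, 76, 86, 108, 115, 121, 126, 138, 172, 184, 204] → cuts [44, 61, 81, 91, 113, 120, 126, 131, 143, 177, 189, 209]
  NpsIII (CACAC, off=1): starts [0, 5, 15, 20, 34, 48, 70, 144, 155, 161, 163, 165, 167, 196, 210, 218] → cuts [1, 6, 16, 21, 35, 49, 71, 145, 156, 162, 164, 166, 168, 197, 211, 219]

All cut coordinates (distinct, sorted): [1, 6, 16, 21, 35, 44, 49, 61, 71, 81, 91, 113, 120, 126, 131, 143, 145, 156, 162, 164, 166, 168, 177, 189, 197, 209, 211, 219]

Fragment lengths:
  [0,1): 1 bp
  [1,6): 5 bp
  [6,16): 10 bp
  [16,21): 5 bp
  [21,35): 14 bp
  [35,44): 9 bp
  [44,49): 5 bp
  [49,61): 12 bp
  [61,71): 10 bp
  [71,81): 10 bp
  [81,91): 10 bp
  [91,113): 22 bp
  [113,120): 7 bp
  [120,126): 6 bp
  [126,131): 5 bp
  [131,143): 12 bp
  [143,145): 2 bp
  [145,156): 11 bp
  [156,162): 6 bp
  [162,164): 2 bp
  [164,166): 2 bp
  [166,168): 2 bp
  [168,177): 9 bp
  [177,189): 12 bp
  [189,197): 8 bp
  [197,209): 12 bp
  [209,211): 2 bp
  [211,219): 8 bp
  [219,229): 10 bp

[1,2,2,2,2,2,5,5,5,5,6,6,7,8,8,9,9,10,10,10,10,10,11,12,12,12,12,14,22]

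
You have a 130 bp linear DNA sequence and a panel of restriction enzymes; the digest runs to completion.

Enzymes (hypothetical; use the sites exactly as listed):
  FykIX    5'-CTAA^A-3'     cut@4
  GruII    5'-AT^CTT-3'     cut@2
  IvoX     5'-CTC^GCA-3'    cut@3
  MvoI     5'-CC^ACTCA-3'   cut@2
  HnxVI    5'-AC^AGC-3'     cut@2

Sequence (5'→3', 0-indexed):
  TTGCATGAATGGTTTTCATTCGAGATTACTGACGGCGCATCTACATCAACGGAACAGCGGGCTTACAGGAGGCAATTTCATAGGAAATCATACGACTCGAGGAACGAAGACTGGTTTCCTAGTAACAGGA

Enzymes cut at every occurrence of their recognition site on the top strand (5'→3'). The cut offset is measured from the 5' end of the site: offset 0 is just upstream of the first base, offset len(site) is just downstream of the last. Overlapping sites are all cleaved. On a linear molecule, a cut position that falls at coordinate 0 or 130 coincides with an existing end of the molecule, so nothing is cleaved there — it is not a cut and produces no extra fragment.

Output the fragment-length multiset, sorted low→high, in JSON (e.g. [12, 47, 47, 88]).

Site scan:
  FykIX (CTAAA, off=4): no sites
  GruII (ATCTT, off=2): no sites
  IvoX (CTCGCA, off=3): no sites
  MvoI (CCACTCA, off=2): no sites
  HnxVI ACAGC/2: at [53] ⇒ [55]

All cut coordinates (distinct, sorted): [55]

Fragments:
  [0,55): 55 bp
  [55,130): 75 bp

[55,75]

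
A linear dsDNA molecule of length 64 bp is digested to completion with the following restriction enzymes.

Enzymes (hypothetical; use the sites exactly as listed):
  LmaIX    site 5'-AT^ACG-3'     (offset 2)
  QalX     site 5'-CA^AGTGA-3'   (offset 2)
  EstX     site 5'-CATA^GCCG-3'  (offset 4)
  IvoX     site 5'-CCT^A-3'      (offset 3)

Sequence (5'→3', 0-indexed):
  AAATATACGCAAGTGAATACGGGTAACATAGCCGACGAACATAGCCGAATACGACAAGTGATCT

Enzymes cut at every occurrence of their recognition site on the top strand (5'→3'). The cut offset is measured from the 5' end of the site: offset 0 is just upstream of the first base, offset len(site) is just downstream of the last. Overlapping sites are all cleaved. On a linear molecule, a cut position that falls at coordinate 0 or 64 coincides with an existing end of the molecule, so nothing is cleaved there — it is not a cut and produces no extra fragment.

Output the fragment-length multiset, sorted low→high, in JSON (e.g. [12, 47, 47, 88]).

[5,6,6,7,7,8,12,13]

Scan for sites:
  LmaIX (ATACG, off=2): starts [4, 16, 48] → cuts [6, 18, 50]
  QalX (CAAGTGA, off=2): starts [9, 54] → cuts [11, 56]
  EstX (CATAGCCG, off=4): starts [26, 39] → cuts [30, 43]
  IvoX (CCTA, off=3): no sites

All cut coordinates (distinct, sorted): [6, 11, 18, 30, 43, 50, 56]

Fragments:
  [0,6): 6 bp
  [6,11): 5 bp
  [11,18): 7 bp
  [18,30): 12 bp
  [30,43): 13 bp
  [43,50): 7 bp
  [50,56): 6 bp
  [56,64): 8 bp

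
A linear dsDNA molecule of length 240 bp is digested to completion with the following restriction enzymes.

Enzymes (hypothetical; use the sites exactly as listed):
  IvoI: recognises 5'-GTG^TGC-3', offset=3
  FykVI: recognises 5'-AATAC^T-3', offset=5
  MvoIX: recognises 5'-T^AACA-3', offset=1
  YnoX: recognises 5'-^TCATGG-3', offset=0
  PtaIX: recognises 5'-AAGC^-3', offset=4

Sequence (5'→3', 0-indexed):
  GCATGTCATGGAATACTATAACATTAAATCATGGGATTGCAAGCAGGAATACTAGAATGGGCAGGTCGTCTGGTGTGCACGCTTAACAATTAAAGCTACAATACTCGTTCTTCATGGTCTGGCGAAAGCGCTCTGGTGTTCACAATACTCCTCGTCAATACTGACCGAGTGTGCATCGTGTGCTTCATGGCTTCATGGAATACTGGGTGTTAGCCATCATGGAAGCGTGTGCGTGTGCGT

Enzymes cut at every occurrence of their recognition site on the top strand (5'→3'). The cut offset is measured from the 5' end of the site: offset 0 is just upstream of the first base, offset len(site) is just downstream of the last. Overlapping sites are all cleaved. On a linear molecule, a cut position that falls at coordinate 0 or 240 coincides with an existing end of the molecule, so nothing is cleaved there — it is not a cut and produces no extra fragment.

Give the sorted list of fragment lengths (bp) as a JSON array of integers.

[3,3,4,5,5,6,7,8,8,8,9,9,9,10,10,11,11,12,13,13,16,18,19,23]

Site scan:
  IvoI GTGTGC/3: at [72, 168, 177, 226, 232] ⇒ [75, 171, 180, 229, 235]
  FykVI AATACT/5: at [11, 47, 99, 143, 156, 198] ⇒ [16, 52, 104, 148, 161, 203]
  MvoIX TAACA/1: at [18, 83] ⇒ [19, 84]
  YnoX TCATGG/0: at [5, 28, 111, 184, 192, 216] ⇒ [5, 28, 111, 184, 192, 216]
  PtaIX AAGC/4: at [40, 92, 125, 222] ⇒ [44, 96, 129, 226]

Pooled cuts: [5, 16, 19, 28, 44, 52, 75, 84, 96, 104, 111, 129, 148, 161, 171, 180, 184, 192, 203, 216, 226, 229, 235]

Fragment lengths:
  [0,5): 5 bp
  [5,16): 11 bp
  [16,19): 3 bp
  [19,28): 9 bp
  [28,44): 16 bp
  [44,52): 8 bp
  [52,75): 23 bp
  [75,84): 9 bp
  [84,96): 12 bp
  [96,104): 8 bp
  [104,111): 7 bp
  [111,129): 18 bp
  [129,148): 19 bp
  [148,161): 13 bp
  [161,171): 10 bp
  [171,180): 9 bp
  [180,184): 4 bp
  [184,192): 8 bp
  [192,203): 11 bp
  [203,216): 13 bp
  [216,226): 10 bp
  [226,229): 3 bp
  [229,235): 6 bp
  [235,240): 5 bp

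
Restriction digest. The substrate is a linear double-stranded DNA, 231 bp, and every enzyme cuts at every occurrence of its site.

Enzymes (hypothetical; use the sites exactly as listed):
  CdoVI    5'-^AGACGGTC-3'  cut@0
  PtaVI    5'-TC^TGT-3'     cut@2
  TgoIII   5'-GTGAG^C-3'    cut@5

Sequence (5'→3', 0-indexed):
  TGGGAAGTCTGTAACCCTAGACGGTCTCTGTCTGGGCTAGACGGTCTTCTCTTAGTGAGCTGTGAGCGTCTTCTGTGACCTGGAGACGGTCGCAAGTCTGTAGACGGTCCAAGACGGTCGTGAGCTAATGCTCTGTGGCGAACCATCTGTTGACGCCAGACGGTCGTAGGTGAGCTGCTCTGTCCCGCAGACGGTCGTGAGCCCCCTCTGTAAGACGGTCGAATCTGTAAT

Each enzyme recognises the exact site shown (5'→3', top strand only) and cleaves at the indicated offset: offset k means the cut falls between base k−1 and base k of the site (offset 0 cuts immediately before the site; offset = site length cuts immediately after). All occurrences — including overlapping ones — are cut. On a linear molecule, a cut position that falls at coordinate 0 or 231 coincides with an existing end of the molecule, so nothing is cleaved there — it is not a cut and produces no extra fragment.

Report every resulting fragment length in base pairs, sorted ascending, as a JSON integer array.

Site scan:
  CdoVI AGACGGTC/0: at [18, 38, 83, 101, 111, 157, 188, 212] ⇒ [18, 38, 83, 101, 111, 157, 188, 212]
  PtaVI TCTGT/2: at [7, 26, 71, 96, 131, 145, 178, 206, 223] ⇒ [9, 28, 73, 98, 133, 147, 180, 208, 225]
  TgoIII GTGAGC/5: at [54, 61, 119, 169, 196] ⇒ [59, 66, 124, 174, 201]

All cut coordinates (distinct, sorted): [9, 18, 28, 38, 59, 66, 73, 83, 98, 101, 111, 124, 133, 147, 157, 174, 180, 188, 201, 208, 212, 225]

Fragments:
  [0,9): 9 bp
  [9,18): 9 bp
  [18,28): 10 bp
  [28,38): 10 bp
  [38,59): 21 bp
  [59,66): 7 bp
  [66,73): 7 bp
  [73,83): 10 bp
  [83,98): 15 bp
  [98,101): 3 bp
  [101,111): 10 bp
  [111,124): 13 bp
  [124,133): 9 bp
  [133,147): 14 bp
  [147,157): 10 bp
  [157,174): 17 bp
  [174,180): 6 bp
  [180,188): 8 bp
  [188,201): 13 bp
  [201,208): 7 bp
  [208,212): 4 bp
  [212,225): 13 bp
  [225,231): 6 bp

[3,4,6,6,7,7,7,8,9,9,9,10,10,10,10,10,13,13,13,14,15,17,21]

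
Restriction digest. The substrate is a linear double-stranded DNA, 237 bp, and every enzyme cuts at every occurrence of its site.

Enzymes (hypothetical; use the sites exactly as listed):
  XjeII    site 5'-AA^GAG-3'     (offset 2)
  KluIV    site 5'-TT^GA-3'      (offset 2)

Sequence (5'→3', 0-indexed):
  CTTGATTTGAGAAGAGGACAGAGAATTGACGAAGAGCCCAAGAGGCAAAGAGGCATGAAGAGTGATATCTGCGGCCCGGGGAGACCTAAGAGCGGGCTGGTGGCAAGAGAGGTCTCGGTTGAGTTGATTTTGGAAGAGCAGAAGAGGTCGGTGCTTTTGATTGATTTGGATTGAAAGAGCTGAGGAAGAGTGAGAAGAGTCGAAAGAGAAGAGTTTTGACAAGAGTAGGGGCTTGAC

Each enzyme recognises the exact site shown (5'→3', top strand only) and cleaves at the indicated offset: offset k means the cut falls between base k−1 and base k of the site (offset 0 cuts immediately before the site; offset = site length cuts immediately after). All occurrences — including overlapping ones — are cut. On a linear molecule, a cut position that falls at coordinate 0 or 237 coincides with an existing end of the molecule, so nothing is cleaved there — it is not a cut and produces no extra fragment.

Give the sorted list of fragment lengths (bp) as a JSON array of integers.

[3,3,4,4,5,5,5,5,5,6,7,8,8,8,9,9,10,10,10,11,12,14,14,15,17,30]

Scan for sites:
  XjeII AAGAG/2: at [11, 31, 39, 47, 57, 87, 104, 133, 141, 174, 185, 194, 203, 208, 220] ⇒ [13, 33, 41, 49, 59, 89, 106, 135, 143, 176, 187, 196, 205, 210, 222]
  KluIV TTGA/2: at [1, 6, 25, 118, 123, 156, 160, 170, 215, 232] ⇒ [3, 8, 27, 120, 125, 158, 162, 172, 217, 234]

Pooled cuts: [3, 8, 13, 27, 33, 41, 49, 59, 89, 106, 120, 125, 135, 143, 158, 162, 172, 176, 187, 196, 205, 210, 217, 222, 234]

Fragments:
  [0,3): 3 bp
  [3,8): 5 bp
  [8,13): 5 bp
  [13,27): 14 bp
  [27,33): 6 bp
  [33,41): 8 bp
  [41,49): 8 bp
  [49,59): 10 bp
  [59,89): 30 bp
  [89,106): 17 bp
  [106,120): 14 bp
  [120,125): 5 bp
  [125,135): 10 bp
  [135,143): 8 bp
  [143,158): 15 bp
  [158,162): 4 bp
  [162,172): 10 bp
  [172,176): 4 bp
  [176,187): 11 bp
  [187,196): 9 bp
  [196,205): 9 bp
  [205,210): 5 bp
  [210,217): 7 bp
  [217,222): 5 bp
  [222,234): 12 bp
  [234,237): 3 bp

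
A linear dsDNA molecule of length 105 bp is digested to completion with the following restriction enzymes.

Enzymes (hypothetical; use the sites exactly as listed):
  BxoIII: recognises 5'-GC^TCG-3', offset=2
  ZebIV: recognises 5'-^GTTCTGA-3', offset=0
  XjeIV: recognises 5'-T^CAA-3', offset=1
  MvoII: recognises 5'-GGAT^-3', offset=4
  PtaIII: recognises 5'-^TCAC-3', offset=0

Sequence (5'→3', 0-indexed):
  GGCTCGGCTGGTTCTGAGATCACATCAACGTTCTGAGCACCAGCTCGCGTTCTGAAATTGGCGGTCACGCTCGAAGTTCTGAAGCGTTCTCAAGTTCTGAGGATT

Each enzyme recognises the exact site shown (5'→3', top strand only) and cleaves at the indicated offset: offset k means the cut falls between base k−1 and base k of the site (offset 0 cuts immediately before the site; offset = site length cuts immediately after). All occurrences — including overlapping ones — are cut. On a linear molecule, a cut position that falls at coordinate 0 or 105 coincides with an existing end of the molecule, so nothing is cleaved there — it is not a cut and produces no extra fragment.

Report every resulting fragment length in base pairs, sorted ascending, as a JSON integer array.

[1,3,3,4,4,5,6,6,7,9,11,15,15,16]

Per-enzyme occurrences:
  BxoIII GCTCG/2: at [1, 42, 68] ⇒ [3, 44, 70]
  ZebIV GTTCTGA/0: at [10, 29, 48, 75, 93] ⇒ [10, 29, 48, 75, 93]
  XjeIV TCAA/1: at [24, 89] ⇒ [25, 90]
  MvoII GGAT/4: at [100] ⇒ [104]
  PtaIII TCAC/0: at [19, 64] ⇒ [19, 64]

Pooled cuts: [3, 10, 19, 25, 29, 44, 48, 64, 70, 75, 90, 93, 104]

Fragments:
  [0,3): 3 bp
  [3,10): 7 bp
  [10,19): 9 bp
  [19,25): 6 bp
  [25,29): 4 bp
  [29,44): 15 bp
  [44,48): 4 bp
  [48,64): 16 bp
  [64,70): 6 bp
  [70,75): 5 bp
  [75,90): 15 bp
  [90,93): 3 bp
  [93,104): 11 bp
  [104,105): 1 bp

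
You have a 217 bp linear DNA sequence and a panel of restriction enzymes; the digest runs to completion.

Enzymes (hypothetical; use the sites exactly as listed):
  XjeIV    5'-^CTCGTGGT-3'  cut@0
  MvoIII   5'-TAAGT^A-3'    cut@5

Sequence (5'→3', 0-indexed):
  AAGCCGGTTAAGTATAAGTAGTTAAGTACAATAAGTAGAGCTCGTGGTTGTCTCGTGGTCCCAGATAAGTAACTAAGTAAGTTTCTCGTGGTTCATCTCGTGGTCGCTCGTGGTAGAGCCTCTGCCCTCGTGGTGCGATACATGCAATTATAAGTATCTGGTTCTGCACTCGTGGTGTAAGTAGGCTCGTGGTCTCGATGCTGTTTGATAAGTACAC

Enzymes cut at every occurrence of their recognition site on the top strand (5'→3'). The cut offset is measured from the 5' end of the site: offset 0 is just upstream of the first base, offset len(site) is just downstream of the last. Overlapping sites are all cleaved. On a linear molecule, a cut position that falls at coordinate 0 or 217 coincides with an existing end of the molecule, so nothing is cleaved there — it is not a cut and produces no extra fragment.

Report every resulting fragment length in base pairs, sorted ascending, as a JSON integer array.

Scan for sites:
  XjeIV (CTCGTGGT, off=0): starts [40, 51, 84, 96, 106, 126, 168, 185] → cuts [40, 51, 84, 96, 106, 126, 168, 185]
  MvoIII (TAAGTA, off=5): starts [8, 14, 22, 31, 65, 73, 150, 177, 208] → cuts [13, 19, 27, 36, 70, 78, 155, 182, 213]

All cut coordinates (distinct, sorted): [13, 19, 27, 36, 40, 51, 70, 78, 84, 96, 106, 126, 155, 168, 182, 185, 213]

Fragment lengths:
  [0,13): 13 bp
  [13,19): 6 bp
  [19,27): 8 bp
  [27,36): 9 bp
  [36,40): 4 bp
  [40,51): 11 bp
  [51,70): 19 bp
  [70,78): 8 bp
  [78,84): 6 bp
  [84,96): 12 bp
  [96,106): 10 bp
  [106,126): 20 bp
  [126,155): 29 bp
  [155,168): 13 bp
  [168,182): 14 bp
  [182,185): 3 bp
  [185,213): 28 bp
  [213,217): 4 bp

[3,4,4,6,6,8,8,9,10,11,12,13,13,14,19,20,28,29]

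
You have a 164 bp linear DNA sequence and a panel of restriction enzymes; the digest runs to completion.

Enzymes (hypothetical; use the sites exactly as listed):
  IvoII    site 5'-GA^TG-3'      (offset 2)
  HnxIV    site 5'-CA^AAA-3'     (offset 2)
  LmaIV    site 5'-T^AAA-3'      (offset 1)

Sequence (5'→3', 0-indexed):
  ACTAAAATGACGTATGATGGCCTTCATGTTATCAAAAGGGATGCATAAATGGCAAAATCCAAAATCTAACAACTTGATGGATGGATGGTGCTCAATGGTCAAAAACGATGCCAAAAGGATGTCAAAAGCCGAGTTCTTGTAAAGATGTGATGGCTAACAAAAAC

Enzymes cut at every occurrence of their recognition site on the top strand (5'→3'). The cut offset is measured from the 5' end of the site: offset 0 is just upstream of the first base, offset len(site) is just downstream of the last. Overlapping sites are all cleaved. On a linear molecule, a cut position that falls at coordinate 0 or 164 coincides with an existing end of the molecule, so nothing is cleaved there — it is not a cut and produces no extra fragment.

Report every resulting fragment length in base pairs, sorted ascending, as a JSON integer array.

[3,4,4,5,5,5,5,5,5,6,7,7,7,8,9,14,16,16,16,17]

Per-enzyme occurrences:
  IvoII GATG/2: at [15, 39, 75, 79, 83, 106, 117, 143, 148] ⇒ [17, 41, 77, 81, 85, 108, 119, 145, 150]
  HnxIV CAAAA/2: at [32, 52, 59, 99, 111, 122, 157] ⇒ [34, 54, 61, 101, 113, 124, 159]
  LmaIV TAAA/1: at [2, 45, 139] ⇒ [3, 46, 140]

All cut coordinates (distinct, sorted): [3, 17, 34, 41, 46, 54, 61, 77, 81, 85, 101, 108, 113, 119, 124, 140, 145, 150, 159]

Fragment lengths:
  [0,3): 3 bp
  [3,17): 14 bp
  [17,34): 17 bp
  [34,41): 7 bp
  [41,46): 5 bp
  [46,54): 8 bp
  [54,61): 7 bp
  [61,77): 16 bp
  [77,81): 4 bp
  [81,85): 4 bp
  [85,101): 16 bp
  [101,108): 7 bp
  [108,113): 5 bp
  [113,119): 6 bp
  [119,124): 5 bp
  [124,140): 16 bp
  [140,145): 5 bp
  [145,150): 5 bp
  [150,159): 9 bp
  [159,164): 5 bp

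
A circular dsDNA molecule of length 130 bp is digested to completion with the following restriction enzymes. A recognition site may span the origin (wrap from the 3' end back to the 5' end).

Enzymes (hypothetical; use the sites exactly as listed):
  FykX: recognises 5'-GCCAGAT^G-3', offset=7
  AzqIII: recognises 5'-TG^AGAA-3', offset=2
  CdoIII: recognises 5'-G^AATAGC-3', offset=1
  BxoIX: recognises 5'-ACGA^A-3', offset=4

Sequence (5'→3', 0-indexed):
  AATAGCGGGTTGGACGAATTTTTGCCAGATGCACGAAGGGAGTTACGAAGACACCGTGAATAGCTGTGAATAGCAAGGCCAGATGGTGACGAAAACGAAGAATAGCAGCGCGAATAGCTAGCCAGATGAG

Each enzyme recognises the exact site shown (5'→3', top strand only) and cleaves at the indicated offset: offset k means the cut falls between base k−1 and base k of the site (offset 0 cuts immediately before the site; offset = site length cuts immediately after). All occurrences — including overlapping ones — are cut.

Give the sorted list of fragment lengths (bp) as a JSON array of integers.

[1,2,2,6,6,8,10,10,12,12,13,15,16,17]

Scan for sites:
  FykX GCCAGATG/7: at [23, 77, 120] ⇒ [30, 84, 127]
  AzqIII TGAGAA/2: at [126] ⇒ [128]
  CdoIII GAATAGC/1: at [57, 67, 99, 111, 129] ⇒ [0, 58, 68, 100, 112]
  BxoIX ACGAA/4: at [13, 32, 44, 88, 94] ⇒ [17, 36, 48, 92, 98]

All cut coordinates (distinct, sorted): [0, 17, 30, 36, 48, 58, 68, 84, 92, 98, 100, 112, 127, 128]

Fragments:
  0→17: 17 bp
  17→30: 13 bp
  30→36: 6 bp
  36→48: 12 bp
  48→58: 10 bp
  58→68: 10 bp
  68→84: 16 bp
  84→92: 8 bp
  92→98: 6 bp
  98→100: 2 bp
  100→112: 12 bp
  112→127: 15 bp
  127→128: 1 bp
  128→0 (wrap): 130-128+0 = 2 bp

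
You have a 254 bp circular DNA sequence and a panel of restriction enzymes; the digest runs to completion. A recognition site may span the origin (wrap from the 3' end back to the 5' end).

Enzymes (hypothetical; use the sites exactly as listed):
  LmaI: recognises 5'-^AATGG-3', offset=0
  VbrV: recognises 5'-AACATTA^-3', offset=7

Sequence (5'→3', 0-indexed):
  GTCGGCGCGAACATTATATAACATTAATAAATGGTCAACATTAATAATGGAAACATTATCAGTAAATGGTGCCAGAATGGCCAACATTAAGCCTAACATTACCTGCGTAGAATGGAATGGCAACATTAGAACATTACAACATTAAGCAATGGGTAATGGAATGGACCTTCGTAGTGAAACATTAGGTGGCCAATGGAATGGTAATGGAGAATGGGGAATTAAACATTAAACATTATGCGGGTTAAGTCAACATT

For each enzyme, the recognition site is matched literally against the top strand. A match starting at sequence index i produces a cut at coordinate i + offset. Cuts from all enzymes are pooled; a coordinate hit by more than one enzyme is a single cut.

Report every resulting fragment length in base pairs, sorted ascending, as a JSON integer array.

Site scan:
  LmaI (AATGG, off=0): starts [29, 45, 64, 75, 110, 115, 147, 154, 159, 191, 196, 202, 209] → cuts [29, 45, 64, 75, 110, 115, 147, 154, 159, 191, 196, 202, 209]
  VbrV (AACATTA, off=7): starts [9, 19, 36, 51, 82, 94, 121, 129, 137, 177, 221, 228] → cuts [16, 26, 43, 58, 89, 101, 128, 136, 144, 184, 228, 235]

All cut coordinates (distinct, sorted): [16, 26, 29, 43, 45, 58, 64, 75, 89, 101, 110, 115, 128, 136, 144, 147, 154, 159, 184, 191, 196, 202, 209, 228, 235]

Fragments:
  16→26: 10 bp
  26→29: 3 bp
  29→43: 14 bp
  43→45: 2 bp
  45→58: 13 bp
  58→64: 6 bp
  64→75: 11 bp
  75→89: 14 bp
  89→101: 12 bp
  101→110: 9 bp
  110→115: 5 bp
  115→128: 13 bp
  128→136: 8 bp
  136→144: 8 bp
  144→147: 3 bp
  147→154: 7 bp
  154→159: 5 bp
  159→184: 25 bp
  184→191: 7 bp
  191→196: 5 bp
  196→202: 6 bp
  202→209: 7 bp
  209→228: 19 bp
  228→235: 7 bp
  235→16 (wrap): 254-235+16 = 35 bp

[2,3,3,5,5,5,6,6,7,7,7,7,8,8,9,10,11,12,13,13,14,14,19,25,35]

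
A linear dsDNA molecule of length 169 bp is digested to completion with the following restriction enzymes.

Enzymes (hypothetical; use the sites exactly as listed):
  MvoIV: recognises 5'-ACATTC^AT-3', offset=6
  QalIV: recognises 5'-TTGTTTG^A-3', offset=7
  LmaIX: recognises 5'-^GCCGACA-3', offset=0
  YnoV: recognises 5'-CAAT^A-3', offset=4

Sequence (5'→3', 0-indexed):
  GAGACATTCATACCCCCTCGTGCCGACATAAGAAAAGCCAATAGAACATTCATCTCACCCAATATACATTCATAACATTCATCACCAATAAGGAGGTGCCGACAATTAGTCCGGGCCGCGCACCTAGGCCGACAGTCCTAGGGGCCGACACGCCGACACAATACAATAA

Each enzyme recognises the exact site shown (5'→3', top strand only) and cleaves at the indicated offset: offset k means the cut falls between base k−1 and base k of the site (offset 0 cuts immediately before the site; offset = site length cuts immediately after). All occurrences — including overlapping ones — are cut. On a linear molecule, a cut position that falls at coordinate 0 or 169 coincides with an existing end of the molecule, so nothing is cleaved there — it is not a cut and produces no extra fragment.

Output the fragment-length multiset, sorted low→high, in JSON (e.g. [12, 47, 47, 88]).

Per-enzyme occurrences:
  MvoIV (ACATTCAT, off=6): starts [3, 45, 65, 74] → cuts [9, 51, 71, 80]
  QalIV (TTGTTTGA, off=7): no sites
  LmaIX (GCCGACA, off=0): starts [21, 97, 127, 143, 151] → cuts [21, 97, 127, 143, 151]
  YnoV (CAATA, off=4): starts [38, 59, 85, 158, 163] → cuts [42, 63, 89, 162, 167]

Pooled cuts: [9, 21, 42, 51, 63, 71, 80, 89, 97, 127, 143, 151, 162, 167]

Fragment lengths:
  [0,9): 9 bp
  [9,21): 12 bp
  [21,42): 21 bp
  [42,51): 9 bp
  [51,63): 12 bp
  [63,71): 8 bp
  [71,80): 9 bp
  [80,89): 9 bp
  [89,97): 8 bp
  [97,127): 30 bp
  [127,143): 16 bp
  [143,151): 8 bp
  [151,162): 11 bp
  [162,167): 5 bp
  [167,169): 2 bp

[2,5,8,8,8,9,9,9,9,11,12,12,16,21,30]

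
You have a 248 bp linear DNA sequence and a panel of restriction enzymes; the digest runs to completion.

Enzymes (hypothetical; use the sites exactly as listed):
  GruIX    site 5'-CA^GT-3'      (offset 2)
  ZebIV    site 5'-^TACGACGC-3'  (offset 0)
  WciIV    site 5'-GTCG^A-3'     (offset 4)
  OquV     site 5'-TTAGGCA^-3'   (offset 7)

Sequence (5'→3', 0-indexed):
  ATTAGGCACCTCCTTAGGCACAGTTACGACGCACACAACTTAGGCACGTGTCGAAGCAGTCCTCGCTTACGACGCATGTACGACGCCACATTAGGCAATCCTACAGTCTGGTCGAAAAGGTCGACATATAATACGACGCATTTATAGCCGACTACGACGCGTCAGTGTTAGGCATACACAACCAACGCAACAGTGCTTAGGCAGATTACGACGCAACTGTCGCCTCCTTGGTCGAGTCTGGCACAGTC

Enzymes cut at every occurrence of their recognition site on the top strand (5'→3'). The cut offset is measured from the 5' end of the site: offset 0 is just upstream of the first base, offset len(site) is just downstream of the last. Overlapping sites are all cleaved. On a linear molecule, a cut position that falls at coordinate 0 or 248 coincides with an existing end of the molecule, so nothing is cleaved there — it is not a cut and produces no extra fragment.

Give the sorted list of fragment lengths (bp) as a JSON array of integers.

[2,2,3,3,5,7,8,8,8,9,9,9,10,11,11,11,12,12,18,19,21,22,28]

Per-enzyme occurrences:
  GruIX CAGT/2: at [20, 56, 103, 162, 190, 243] ⇒ [22, 58, 105, 164, 192, 245]
  ZebIV TACGACGC/0: at [24, 67, 78, 131, 152, 206] ⇒ [24, 67, 78, 131, 152, 206]
  WciIV GTCGA/4: at [49, 110, 119, 230] ⇒ [53, 114, 123, 234]
  OquV TTAGGCA/7: at [1, 13, 39, 90, 167, 196] ⇒ [8, 20, 46, 97, 174, 203]

All cut coordinates (distinct, sorted): [8, 20, 22, 24, 46, 53, 58, 67, 78, 97, 105, 114, 123, 131, 152, 164, 174, 192, 203, 206, 234, 245]

Fragments:
  [0,8): 8 bp
  [8,20): 12 bp
  [20,22): 2 bp
  [22,24): 2 bp
  [24,46): 22 bp
  [46,53): 7 bp
  [53,58): 5 bp
  [58,67): 9 bp
  [67,78): 11 bp
  [78,97): 19 bp
  [97,105): 8 bp
  [105,114): 9 bp
  [114,123): 9 bp
  [123,131): 8 bp
  [131,152): 21 bp
  [152,164): 12 bp
  [164,174): 10 bp
  [174,192): 18 bp
  [192,203): 11 bp
  [203,206): 3 bp
  [206,234): 28 bp
  [234,245): 11 bp
  [245,248): 3 bp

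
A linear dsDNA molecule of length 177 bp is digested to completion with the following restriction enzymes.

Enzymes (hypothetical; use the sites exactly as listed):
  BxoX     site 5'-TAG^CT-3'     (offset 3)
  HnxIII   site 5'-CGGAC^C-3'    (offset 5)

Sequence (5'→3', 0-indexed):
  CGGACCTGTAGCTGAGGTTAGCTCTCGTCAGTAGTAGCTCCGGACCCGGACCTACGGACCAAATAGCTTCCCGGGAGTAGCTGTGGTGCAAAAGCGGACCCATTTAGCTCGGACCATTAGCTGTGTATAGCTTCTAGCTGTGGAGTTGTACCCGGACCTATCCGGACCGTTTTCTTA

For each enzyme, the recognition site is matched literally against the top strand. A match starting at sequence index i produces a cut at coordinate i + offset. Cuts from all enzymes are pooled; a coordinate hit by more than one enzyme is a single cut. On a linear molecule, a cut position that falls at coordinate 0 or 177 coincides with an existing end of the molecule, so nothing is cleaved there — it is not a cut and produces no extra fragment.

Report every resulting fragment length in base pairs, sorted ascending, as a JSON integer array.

[5,6,6,6,7,7,7,8,8,8,10,10,10,10,14,16,19,20]

Scan for sites:
  BxoX (TAGCT, off=3): starts [8, 18, 34, 63, 77, 104, 117, 127, 134] → cuts [11, 21, 37, 66, 80, 107, 120, 130, 137]
  HnxIII (CGGACC, off=5): starts [0, 40, 46, 54, 94, 109, 152, 162] → cuts [5, 45, 51, 59, 99, 114, 157, 167]

All cut coordinates (distinct, sorted): [5, 11, 21, 37, 45, 51, 59, 66, 80, 99, 107, 114, 120, 130, 137, 157, 167]

Fragment lengths:
  [0,5): 5 bp
  [5,11): 6 bp
  [11,21): 10 bp
  [21,37): 16 bp
  [37,45): 8 bp
  [45,51): 6 bp
  [51,59): 8 bp
  [59,66): 7 bp
  [66,80): 14 bp
  [80,99): 19 bp
  [99,107): 8 bp
  [107,114): 7 bp
  [114,120): 6 bp
  [120,130): 10 bp
  [130,137): 7 bp
  [137,157): 20 bp
  [157,167): 10 bp
  [167,177): 10 bp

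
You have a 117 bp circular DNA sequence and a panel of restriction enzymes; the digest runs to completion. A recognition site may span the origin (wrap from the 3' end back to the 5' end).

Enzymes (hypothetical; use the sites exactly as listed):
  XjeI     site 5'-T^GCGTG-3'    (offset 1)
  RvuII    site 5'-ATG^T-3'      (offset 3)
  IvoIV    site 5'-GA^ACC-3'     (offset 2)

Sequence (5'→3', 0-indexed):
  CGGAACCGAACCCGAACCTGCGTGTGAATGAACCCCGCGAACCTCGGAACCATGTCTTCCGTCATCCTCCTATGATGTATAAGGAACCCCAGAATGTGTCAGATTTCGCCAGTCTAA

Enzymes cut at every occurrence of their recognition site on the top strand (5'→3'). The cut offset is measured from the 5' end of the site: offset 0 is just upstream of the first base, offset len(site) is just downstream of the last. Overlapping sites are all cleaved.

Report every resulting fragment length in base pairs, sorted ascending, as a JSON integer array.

Scan for sites:
  XjeI TGCGTG/1: at [18] ⇒ [19]
  RvuII ATGT/3: at [51, 74, 93] ⇒ [54, 77, 96]
  IvoIV GAACC/2: at [2, 7, 13, 29, 38, 46, 83] ⇒ [4, 9, 15, 31, 40, 48, 85]

Pooled cuts: [4, 9, 15, 19, 31, 40, 48, 54, 77, 85, 96]

Fragment lengths:
  4→9: 5 bp
  9→15: 6 bp
  15→19: 4 bp
  19→31: 12 bp
  31→40: 9 bp
  40→48: 8 bp
  48→54: 6 bp
  54→77: 23 bp
  77→85: 8 bp
  85→96: 11 bp
  96→4 (wrap): 117-96+4 = 25 bp

[4,5,6,6,8,8,9,11,12,23,25]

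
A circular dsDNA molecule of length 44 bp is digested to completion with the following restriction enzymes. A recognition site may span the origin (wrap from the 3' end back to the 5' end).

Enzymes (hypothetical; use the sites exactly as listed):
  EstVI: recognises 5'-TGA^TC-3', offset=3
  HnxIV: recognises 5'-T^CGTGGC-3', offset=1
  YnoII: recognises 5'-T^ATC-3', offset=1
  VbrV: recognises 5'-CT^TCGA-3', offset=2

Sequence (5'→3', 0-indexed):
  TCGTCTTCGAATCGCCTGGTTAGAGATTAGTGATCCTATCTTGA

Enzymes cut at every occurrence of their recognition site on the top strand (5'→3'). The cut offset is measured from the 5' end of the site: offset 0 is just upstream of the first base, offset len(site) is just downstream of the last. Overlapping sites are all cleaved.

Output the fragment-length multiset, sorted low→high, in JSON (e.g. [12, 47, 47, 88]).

[4,6,7,27]

Scan for sites:
  EstVI (TGATC, off=3): starts [30, 41] → cuts [0, 33]
  HnxIV (TCGTGGC, off=1): no sites
  YnoII (TATC, off=1): starts [36] → cuts [37]
  VbrV (CTTCGA, off=2): starts [4] → cuts [6]

Pooled cuts: [0, 6, 33, 37]

Fragment lengths:
  0→6: 6 bp
  6→33: 27 bp
  33→37: 4 bp
  37→0 (wrap): 44-37+0 = 7 bp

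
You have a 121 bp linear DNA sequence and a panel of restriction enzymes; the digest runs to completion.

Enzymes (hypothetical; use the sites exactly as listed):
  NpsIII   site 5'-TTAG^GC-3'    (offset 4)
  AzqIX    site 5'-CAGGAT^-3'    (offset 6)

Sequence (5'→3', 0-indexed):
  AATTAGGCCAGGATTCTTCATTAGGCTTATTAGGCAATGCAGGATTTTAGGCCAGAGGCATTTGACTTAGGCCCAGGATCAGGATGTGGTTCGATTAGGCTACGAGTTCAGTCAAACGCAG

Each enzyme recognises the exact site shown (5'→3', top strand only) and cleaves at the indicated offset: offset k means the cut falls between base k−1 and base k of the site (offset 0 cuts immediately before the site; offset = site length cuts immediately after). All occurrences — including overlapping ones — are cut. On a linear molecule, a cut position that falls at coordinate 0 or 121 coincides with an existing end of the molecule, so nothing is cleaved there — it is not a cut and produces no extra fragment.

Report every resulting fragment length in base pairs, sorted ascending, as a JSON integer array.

[5,6,6,8,9,9,10,12,13,20,23]

Scan for sites:
  NpsIII (TTAGGC, off=4): starts [2, 20, 29, 46, 66, 94] → cuts [6, 24, 33, 50, 70, 98]
  AzqIX (CAGGAT, off=6): starts [8, 39, 73, 79] → cuts [14, 45, 79, 85]

All cut coordinates (distinct, sorted): [6, 14, 24, 33, 45, 50, 70, 79, 85, 98]

Fragments:
  [0,6): 6 bp
  [6,14): 8 bp
  [14,24): 10 bp
  [24,33): 9 bp
  [33,45): 12 bp
  [45,50): 5 bp
  [50,70): 20 bp
  [70,79): 9 bp
  [79,85): 6 bp
  [85,98): 13 bp
  [98,121): 23 bp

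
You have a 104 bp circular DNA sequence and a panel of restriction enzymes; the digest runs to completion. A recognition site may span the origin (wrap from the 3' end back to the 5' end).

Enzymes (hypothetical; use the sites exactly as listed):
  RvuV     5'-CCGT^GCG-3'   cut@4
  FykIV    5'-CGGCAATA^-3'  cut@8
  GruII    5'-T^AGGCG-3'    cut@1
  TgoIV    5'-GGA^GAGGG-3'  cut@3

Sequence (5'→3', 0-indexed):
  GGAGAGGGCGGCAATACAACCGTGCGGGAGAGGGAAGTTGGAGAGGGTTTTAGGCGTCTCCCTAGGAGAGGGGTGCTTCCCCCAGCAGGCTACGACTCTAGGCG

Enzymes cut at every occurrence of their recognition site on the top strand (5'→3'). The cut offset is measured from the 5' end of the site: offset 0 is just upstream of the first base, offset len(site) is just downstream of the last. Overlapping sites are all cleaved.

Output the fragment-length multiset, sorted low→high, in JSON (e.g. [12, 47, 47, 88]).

[6,7,8,9,13,13,16,32]

Per-enzyme occurrences:
  RvuV (CCGTGCG, off=4): starts [19] → cuts [23]
  FykIV (CGGCAATA, off=8): starts [8] → cuts [16]
  GruII (TAGGCG, off=1): starts [50, 98] → cuts [51, 99]
  TgoIV (GGAGAGGG, off=3): starts [0, 26, 39, 64] → cuts [3, 29, 42, 67]

All cut coordinates (distinct, sorted): [3, 16, 23, 29, 42, 51, 67, 99]

Fragment lengths:
  3→16: 13 bp
  16→23: 7 bp
  23→29: 6 bp
  29→42: 13 bp
  42→51: 9 bp
  51→67: 16 bp
  67→99: 32 bp
  99→3 (wrap): 104-99+3 = 8 bp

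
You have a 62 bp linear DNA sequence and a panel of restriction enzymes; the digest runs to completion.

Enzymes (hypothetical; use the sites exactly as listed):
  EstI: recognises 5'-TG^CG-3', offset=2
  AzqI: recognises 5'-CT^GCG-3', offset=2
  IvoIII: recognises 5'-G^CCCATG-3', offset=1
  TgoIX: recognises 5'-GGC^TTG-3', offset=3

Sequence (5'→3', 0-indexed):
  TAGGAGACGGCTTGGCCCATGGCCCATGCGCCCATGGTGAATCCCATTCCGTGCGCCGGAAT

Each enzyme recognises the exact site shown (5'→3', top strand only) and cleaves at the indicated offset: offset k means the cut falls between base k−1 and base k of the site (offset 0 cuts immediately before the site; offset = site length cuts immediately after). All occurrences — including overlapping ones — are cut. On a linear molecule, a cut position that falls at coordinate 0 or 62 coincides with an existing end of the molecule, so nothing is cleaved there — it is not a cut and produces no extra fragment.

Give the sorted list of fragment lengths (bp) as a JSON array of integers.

Site scan:
  EstI (TGCG, off=2): starts [26, 51] → cuts [28, 53]
  AzqI (CTGCG, off=2): no sites
  IvoIII (GCCCATG, off=1): starts [14, 21, 29] → cuts [15, 22, 30]
  TgoIX (GGCTTG, off=3): starts [8] → cuts [11]

Pooled cuts: [11, 15, 22, 28, 30, 53]

Fragment lengths:
  [0,11): 11 bp
  [11,15): 4 bp
  [15,22): 7 bp
  [22,28): 6 bp
  [28,30): 2 bp
  [30,53): 23 bp
  [53,62): 9 bp

[2,4,6,7,9,11,23]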